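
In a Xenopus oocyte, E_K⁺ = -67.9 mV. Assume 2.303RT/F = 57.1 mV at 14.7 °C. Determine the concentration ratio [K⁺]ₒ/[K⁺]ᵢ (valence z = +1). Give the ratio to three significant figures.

0.0647

log₁₀([out]/[in]) = E·z/(57.1) = -67.9 × 1 / 57.1 = -1.1891
[out]/[in] = 10^(-1.1891) = 0.06469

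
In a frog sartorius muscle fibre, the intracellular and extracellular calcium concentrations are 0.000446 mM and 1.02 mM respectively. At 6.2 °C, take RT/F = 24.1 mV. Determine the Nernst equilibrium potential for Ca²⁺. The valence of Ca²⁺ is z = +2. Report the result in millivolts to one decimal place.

E = (24.1/z) · ln([Ca²⁺]_out/[Ca²⁺]_in) with z = +2.
= (24.1/2) · ln(1.02/0.000446) = 12.05 · ln(2287)
= 12.05 · (7.7350) = 93.21 mV

93.2 mV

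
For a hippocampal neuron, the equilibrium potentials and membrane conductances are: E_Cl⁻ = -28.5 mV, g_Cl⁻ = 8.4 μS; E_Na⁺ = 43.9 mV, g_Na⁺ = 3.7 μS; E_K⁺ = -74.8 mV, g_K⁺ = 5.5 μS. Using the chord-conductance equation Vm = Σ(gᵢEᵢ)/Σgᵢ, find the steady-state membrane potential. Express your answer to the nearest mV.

-28 mV

Σ gᵢEᵢ = 8.4·(-28.5) + 3.7·(43.9) + 5.5·(-74.8) = -488.37
Σ gᵢ = 8.4 + 3.7 + 5.5 = 17.6
Vm = -488.37 / 17.6 = -27.75 mV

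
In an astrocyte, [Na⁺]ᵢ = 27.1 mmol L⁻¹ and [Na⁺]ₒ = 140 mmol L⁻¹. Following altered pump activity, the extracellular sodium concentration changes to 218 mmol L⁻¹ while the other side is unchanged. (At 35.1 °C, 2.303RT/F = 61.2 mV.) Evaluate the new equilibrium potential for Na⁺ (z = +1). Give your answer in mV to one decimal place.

After the shift: [Na⁺]_out = 218, [Na⁺]_in = 27.1 mmol L⁻¹.
E_new = (61.2/1)·log₁₀(218/27.1) = 61.20 · (0.9055) = 55.42 mV

55.4 mV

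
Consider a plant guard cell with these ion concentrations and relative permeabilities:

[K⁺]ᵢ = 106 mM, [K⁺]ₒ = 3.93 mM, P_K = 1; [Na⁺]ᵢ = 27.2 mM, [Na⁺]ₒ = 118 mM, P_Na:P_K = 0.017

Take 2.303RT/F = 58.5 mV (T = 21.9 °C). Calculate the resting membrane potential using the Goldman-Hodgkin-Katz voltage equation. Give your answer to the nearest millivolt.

-73 mV

Vm = 58.5 · log₁₀[(Σ P·[cation]ₒ + Σ P·[anion]ᵢ) / (Σ P·[cation]ᵢ + Σ P·[anion]ₒ)]
Numerator = 1×3.93 + 0.017×118 = 5.936
Denominator = 1×106 + 0.017×27.2 = 106.5
Vm = 58.5 · log₁₀(0.055757) = 58.5 × (-1.2537) = -73.34 mV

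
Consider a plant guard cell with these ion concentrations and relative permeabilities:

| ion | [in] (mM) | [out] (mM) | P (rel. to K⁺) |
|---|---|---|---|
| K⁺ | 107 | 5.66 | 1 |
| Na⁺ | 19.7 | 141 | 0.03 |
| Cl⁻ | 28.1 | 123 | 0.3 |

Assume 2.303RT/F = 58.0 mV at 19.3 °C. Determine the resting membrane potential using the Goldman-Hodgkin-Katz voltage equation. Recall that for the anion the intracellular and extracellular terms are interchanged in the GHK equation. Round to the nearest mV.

-52 mV

Vm = 58.0 · log₁₀[(Σ P·[cation]ₒ + Σ P·[anion]ᵢ) / (Σ P·[cation]ᵢ + Σ P·[anion]ₒ)]
Numerator = 1×5.66 + 0.03×141 + 0.3×28.1 = 18.32
Denominator = 1×107 + 0.03×19.7 + 0.3×123 = 144.5
Vm = 58.0 · log₁₀(0.12679) = 58.0 × (-0.8969) = -52.02 mV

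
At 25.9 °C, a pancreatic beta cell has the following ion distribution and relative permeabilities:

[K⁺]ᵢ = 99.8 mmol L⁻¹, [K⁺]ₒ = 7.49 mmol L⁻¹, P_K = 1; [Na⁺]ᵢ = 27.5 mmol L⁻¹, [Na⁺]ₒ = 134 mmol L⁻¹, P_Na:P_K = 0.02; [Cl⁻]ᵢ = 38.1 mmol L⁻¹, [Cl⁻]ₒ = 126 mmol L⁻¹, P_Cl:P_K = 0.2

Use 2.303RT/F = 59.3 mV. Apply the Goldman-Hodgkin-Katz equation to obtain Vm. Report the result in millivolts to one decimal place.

-50.3 mV

Vm = 59.3 · log₁₀[(Σ P·[cation]ₒ + Σ P·[anion]ᵢ) / (Σ P·[cation]ᵢ + Σ P·[anion]ₒ)]
Numerator = 1×7.49 + 0.02×134 + 0.2×38.1 = 17.79
Denominator = 1×99.8 + 0.02×27.5 + 0.2×126 = 125.5
Vm = 59.3 · log₁₀(0.1417) = 59.3 × (-0.8486) = -50.32 mV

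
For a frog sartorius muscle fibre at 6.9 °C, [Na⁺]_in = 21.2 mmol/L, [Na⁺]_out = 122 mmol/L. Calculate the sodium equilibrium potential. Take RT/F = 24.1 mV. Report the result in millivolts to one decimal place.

42.2 mV

E = (24.1/z) · ln([Na⁺]_out/[Na⁺]_in) with z = +1.
= (24.1/1) · ln(122/21.2) = 24.10 · ln(5.755)
= 24.10 · (1.7500) = 42.18 mV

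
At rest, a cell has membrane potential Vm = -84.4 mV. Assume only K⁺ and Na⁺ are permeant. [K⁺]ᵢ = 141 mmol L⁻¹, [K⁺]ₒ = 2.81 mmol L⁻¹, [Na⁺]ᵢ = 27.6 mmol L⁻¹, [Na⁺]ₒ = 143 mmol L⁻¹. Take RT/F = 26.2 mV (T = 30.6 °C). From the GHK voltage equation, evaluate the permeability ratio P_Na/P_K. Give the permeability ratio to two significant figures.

Let α = P_Na/P_K. GHK: Vm = 26.2·ln[(Kₒ + α·Naₒ)/(Kᵢ + α·Naᵢ)].
e^(Vm/26.2) = e^(-84.4/26.2) = 0.0399
So 0.0399·(Kᵢ + α·Naᵢ) = Kₒ + α·Naₒ → α = (0.0399·141.0 − 2.81) / (143.0 − 0.0399·27.6)
α = (5.626 − 2.81) / (143.0 − 1.101) = 2.816/141.9 = 0.01984

0.020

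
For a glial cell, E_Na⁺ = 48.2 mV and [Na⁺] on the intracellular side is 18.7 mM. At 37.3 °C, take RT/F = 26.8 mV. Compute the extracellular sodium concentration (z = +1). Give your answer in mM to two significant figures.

110 mM

Nernst: E = (26.8/1) · ln([out]/[in]), so ln([out]/[in]) = 48.2 × 1 / 26.8 = 1.7985.
[out]/[in] = e^(1.7985) = 6.041.
[out] = 6.041 × 18.7 = 113 mM.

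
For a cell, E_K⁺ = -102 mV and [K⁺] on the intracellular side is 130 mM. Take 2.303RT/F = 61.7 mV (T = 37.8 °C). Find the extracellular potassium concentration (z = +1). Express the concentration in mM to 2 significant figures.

Nernst: E = (61.7/1) · log₁₀([out]/[in]), so log₁₀([out]/[in]) = -102.0 × 1 / 61.7 = -1.6532.
[out]/[in] = 10^(-1.6532) = 0.02222.
[out] = 0.02222 × 130 = 2.889 mM.

2.9 mM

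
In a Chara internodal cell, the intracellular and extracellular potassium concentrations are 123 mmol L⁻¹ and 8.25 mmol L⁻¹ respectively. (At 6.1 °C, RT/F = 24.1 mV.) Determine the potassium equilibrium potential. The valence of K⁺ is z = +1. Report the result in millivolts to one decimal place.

E = (24.1/z) · ln([K⁺]_out/[K⁺]_in) with z = +1.
= (24.1/1) · ln(8.25/123) = 24.10 · ln(0.06707)
= 24.10 · (-2.7020) = -65.12 mV

-65.1 mV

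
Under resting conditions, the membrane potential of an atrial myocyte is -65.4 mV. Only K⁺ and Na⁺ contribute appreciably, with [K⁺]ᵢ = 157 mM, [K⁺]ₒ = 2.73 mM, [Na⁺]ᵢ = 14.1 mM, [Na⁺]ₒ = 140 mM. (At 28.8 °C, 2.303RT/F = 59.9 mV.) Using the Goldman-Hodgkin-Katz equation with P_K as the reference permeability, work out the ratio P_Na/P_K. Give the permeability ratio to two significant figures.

Let α = P_Na/P_K. GHK: Vm = 59.9·log₁₀[(Kₒ + α·Naₒ)/(Kᵢ + α·Naᵢ)].
10^(Vm/59.9) = 10^(-65.4/59.9) = 0.080943
So 0.080943·(Kᵢ + α·Naᵢ) = Kₒ + α·Naₒ → α = (0.080943·157.0 − 2.73) / (140.0 − 0.080943·14.1)
α = (12.71 − 2.73) / (140.0 − 1.141) = 9.978/138.9 = 0.07186

0.072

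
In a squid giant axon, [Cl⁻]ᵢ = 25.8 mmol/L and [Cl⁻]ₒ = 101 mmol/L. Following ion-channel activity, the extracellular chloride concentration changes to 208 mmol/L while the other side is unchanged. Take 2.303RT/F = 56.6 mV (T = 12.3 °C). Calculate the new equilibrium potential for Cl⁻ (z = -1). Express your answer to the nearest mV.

After the shift: [Cl⁻]_out = 208, [Cl⁻]_in = 25.8 mmol/L.
E_new = (56.6/-1)·log₁₀(208/25.8) = -56.60 · (0.9064) = -51.30 mV

-51 mV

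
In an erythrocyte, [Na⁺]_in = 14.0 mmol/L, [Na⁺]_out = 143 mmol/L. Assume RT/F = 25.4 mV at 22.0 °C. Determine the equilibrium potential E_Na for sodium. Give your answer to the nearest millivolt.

59 mV

E = (25.4/z) · ln([Na⁺]_out/[Na⁺]_in) with z = +1.
= (25.4/1) · ln(143/14.0) = 25.40 · ln(10.21)
= 25.40 · (2.3238) = 59.02 mV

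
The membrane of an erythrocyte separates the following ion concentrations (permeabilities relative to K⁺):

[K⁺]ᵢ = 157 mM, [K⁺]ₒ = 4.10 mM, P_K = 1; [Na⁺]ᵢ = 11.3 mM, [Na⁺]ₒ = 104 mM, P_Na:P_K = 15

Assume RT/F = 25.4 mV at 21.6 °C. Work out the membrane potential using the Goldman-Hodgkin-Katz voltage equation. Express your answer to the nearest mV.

Vm = 25.4 · ln[(Σ P·[cation]ₒ + Σ P·[anion]ᵢ) / (Σ P·[cation]ᵢ + Σ P·[anion]ₒ)]
Numerator = 1×4.10 + 15×104 = 1564
Denominator = 1×157 + 15×11.3 = 326.5
Vm = 25.4 · ln(4.7905) = 25.4 × (1.5666) = 39.79 mV

40 mV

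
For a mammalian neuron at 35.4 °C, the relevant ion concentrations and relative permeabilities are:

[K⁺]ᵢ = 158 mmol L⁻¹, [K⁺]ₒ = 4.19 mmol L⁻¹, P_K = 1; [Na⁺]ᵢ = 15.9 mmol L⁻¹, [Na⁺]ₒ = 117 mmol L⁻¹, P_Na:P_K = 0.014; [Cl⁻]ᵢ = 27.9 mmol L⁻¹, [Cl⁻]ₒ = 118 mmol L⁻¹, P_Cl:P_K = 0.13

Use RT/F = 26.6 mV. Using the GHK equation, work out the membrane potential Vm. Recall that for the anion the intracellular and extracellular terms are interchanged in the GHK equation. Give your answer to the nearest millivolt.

-77 mV

Vm = 26.6 · ln[(Σ P·[cation]ₒ + Σ P·[anion]ᵢ) / (Σ P·[cation]ᵢ + Σ P·[anion]ₒ)]
Numerator = 1×4.19 + 0.014×117 + 0.13×27.9 = 9.455
Denominator = 1×158 + 0.014×15.9 + 0.13×118 = 173.6
Vm = 26.6 · ln(0.054476) = 26.6 × (-2.9100) = -77.41 mV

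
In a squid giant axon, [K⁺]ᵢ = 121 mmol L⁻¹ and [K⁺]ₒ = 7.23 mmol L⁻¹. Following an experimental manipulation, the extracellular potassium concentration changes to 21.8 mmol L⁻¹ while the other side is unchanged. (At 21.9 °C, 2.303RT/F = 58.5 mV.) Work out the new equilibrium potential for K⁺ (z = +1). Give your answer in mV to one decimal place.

After the shift: [K⁺]_out = 21.8, [K⁺]_in = 121 mmol L⁻¹.
E_new = (58.5/1)·log₁₀(21.8/121) = 58.50 · (-0.7443) = -43.54 mV

-43.5 mV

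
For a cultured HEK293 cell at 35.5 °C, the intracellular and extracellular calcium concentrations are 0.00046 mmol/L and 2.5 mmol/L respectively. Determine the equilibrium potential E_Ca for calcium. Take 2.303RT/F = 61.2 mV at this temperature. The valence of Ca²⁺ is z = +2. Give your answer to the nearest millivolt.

E = (61.2/z) · log₁₀([Ca²⁺]_out/[Ca²⁺]_in) with z = +2.
= (61.2/2) · log₁₀(2.5/0.00046) = 30.60 · log₁₀(5435)
= 30.60 · (3.7352) = 114.30 mV

114 mV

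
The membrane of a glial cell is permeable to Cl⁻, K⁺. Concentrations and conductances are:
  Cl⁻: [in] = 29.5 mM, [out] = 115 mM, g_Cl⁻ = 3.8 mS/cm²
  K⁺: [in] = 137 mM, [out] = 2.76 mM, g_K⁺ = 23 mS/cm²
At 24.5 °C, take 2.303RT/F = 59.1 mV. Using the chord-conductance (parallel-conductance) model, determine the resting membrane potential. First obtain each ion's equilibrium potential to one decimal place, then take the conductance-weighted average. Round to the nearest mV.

-91 mV

E_Cl⁻ = (59.1/-1)·log₁₀(115/29.5) = -34.9 mV
E_K⁺ = (59.1/1)·log₁₀(2.76/137) = -100.2 mV
Vm = (Σ gᵢEᵢ)/(Σ gᵢ) = (3.8·-34.9 + 23·-100.2) / (3.8 + 23)
= -2437.22 / 26.8 = -90.94 mV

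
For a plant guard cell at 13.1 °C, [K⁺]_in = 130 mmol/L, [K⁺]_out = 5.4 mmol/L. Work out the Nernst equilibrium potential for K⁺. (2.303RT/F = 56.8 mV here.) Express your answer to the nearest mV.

E = (56.8/z) · log₁₀([K⁺]_out/[K⁺]_in) with z = +1.
= (56.8/1) · log₁₀(5.4/130) = 56.80 · log₁₀(0.04154)
= 56.80 · (-1.3815) = -78.47 mV

-78 mV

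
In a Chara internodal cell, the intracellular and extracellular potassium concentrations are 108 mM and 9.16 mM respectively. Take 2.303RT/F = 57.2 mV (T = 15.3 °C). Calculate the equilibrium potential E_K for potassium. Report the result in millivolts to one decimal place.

E = (57.2/z) · log₁₀([K⁺]_out/[K⁺]_in) with z = +1.
= (57.2/1) · log₁₀(9.16/108) = 57.20 · log₁₀(0.08481)
= 57.20 · (-1.0715) = -61.29 mV

-61.3 mV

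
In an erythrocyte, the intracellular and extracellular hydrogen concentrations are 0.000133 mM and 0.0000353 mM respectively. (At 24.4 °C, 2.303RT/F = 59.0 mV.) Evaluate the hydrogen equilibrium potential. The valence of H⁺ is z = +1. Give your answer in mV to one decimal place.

-34.0 mV

E = (59.0/z) · log₁₀([H⁺]_out/[H⁺]_in) with z = +1.
= (59.0/1) · log₁₀(0.0000353/0.000133) = 59.00 · log₁₀(0.2654)
= 59.00 · (-0.5761) = -33.99 mV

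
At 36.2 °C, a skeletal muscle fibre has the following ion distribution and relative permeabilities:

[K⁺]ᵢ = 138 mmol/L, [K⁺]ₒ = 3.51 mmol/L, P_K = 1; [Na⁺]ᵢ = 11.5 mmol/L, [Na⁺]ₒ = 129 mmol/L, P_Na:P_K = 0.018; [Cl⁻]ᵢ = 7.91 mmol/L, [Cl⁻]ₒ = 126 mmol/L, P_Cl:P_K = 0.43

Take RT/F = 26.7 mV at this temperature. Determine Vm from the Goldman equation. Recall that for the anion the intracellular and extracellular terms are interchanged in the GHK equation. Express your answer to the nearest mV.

-81 mV

Vm = 26.7 · ln[(Σ P·[cation]ₒ + Σ P·[anion]ᵢ) / (Σ P·[cation]ᵢ + Σ P·[anion]ₒ)]
Numerator = 1×3.51 + 0.018×129 + 0.43×7.91 = 9.233
Denominator = 1×138 + 0.018×11.5 + 0.43×126 = 192.4
Vm = 26.7 · ln(0.047993) = 26.7 × (-3.0367) = -81.08 mV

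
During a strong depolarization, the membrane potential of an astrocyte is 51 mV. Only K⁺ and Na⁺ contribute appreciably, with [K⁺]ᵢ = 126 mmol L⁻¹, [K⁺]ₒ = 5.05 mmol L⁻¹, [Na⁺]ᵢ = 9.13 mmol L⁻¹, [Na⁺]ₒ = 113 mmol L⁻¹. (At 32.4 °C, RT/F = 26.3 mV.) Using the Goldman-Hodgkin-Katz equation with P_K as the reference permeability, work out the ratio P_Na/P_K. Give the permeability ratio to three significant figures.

17.6

Let α = P_Na/P_K. GHK: Vm = 26.3·ln[(Kₒ + α·Naₒ)/(Kᵢ + α·Naᵢ)].
e^(Vm/26.3) = e^(51.0/26.3) = 6.9529
So 6.9529·(Kᵢ + α·Naᵢ) = Kₒ + α·Naₒ → α = (6.9529·126.0 − 5.05) / (113.0 − 6.9529·9.13)
α = (876.1 − 5.05) / (113.0 − 63.48) = 871/49.52 = 17.59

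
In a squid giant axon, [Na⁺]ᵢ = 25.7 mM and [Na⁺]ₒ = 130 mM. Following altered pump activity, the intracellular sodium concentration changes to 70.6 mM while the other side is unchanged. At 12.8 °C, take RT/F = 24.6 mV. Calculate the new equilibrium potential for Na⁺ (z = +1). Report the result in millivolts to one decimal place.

After the shift: [Na⁺]_out = 130, [Na⁺]_in = 70.6 mM.
E_new = (24.6/1)·ln(130/70.6) = 24.60 · (0.6105) = 15.02 mV

15.0 mV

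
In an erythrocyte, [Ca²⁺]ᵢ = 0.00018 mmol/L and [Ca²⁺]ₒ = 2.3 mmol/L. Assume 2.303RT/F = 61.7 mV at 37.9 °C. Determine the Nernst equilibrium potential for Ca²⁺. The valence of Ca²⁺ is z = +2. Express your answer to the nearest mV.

E = (61.7/z) · log₁₀([Ca²⁺]_out/[Ca²⁺]_in) with z = +2.
= (61.7/2) · log₁₀(2.3/0.00018) = 30.85 · log₁₀(1.278e+04)
= 30.85 · (4.1065) = 126.68 mV

127 mV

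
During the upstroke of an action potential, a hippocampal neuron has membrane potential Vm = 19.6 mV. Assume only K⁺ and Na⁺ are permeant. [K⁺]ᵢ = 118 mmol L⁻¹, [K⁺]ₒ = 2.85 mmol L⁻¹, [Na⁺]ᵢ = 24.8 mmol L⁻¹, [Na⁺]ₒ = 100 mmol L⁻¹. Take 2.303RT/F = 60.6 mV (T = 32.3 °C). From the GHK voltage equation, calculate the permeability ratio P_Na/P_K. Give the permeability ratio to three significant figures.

5.14

Let α = P_Na/P_K. GHK: Vm = 60.6·log₁₀[(Kₒ + α·Naₒ)/(Kᵢ + α·Naᵢ)].
10^(Vm/60.6) = 10^(19.6/60.6) = 2.1059
So 2.1059·(Kᵢ + α·Naᵢ) = Kₒ + α·Naₒ → α = (2.1059·118.0 − 2.85) / (100.0 − 2.1059·24.8)
α = (248.5 − 2.85) / (100.0 − 52.23) = 245.6/47.77 = 5.142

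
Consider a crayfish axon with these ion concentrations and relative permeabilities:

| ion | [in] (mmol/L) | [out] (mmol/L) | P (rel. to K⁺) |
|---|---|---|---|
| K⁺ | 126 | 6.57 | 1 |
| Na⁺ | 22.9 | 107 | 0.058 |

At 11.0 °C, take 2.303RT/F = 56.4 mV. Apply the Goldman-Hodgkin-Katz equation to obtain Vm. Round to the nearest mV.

-56 mV

Vm = 56.4 · log₁₀[(Σ P·[cation]ₒ + Σ P·[anion]ᵢ) / (Σ P·[cation]ᵢ + Σ P·[anion]ₒ)]
Numerator = 1×6.57 + 0.058×107 = 12.78
Denominator = 1×126 + 0.058×22.9 = 127.3
Vm = 56.4 · log₁₀(0.10034) = 56.4 × (-0.9985) = -56.32 mV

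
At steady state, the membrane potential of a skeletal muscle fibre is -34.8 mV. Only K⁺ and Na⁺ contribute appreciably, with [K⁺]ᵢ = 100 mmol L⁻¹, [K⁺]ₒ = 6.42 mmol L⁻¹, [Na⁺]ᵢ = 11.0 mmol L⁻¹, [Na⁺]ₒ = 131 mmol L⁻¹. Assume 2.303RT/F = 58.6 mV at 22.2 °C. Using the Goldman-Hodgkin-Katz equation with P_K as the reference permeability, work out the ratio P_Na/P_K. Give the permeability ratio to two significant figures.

Let α = P_Na/P_K. GHK: Vm = 58.6·log₁₀[(Kₒ + α·Naₒ)/(Kᵢ + α·Naᵢ)].
10^(Vm/58.6) = 10^(-34.8/58.6) = 0.25477
So 0.25477·(Kᵢ + α·Naᵢ) = Kₒ + α·Naₒ → α = (0.25477·100.0 − 6.42) / (131.0 − 0.25477·11.0)
α = (25.48 − 6.42) / (131.0 − 2.802) = 19.06/128.2 = 0.1487

0.15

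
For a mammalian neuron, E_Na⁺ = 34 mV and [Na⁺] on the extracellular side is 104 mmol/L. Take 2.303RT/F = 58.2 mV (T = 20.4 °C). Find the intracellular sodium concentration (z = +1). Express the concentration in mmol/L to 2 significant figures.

27 mmol/L

Nernst: E = (58.2/1) · log₁₀([out]/[in]), so log₁₀([out]/[in]) = 34.0 × 1 / 58.2 = 0.5842.
[out]/[in] = 10^(0.5842) = 3.839.
[in] = 104 / 3.839 = 27.09 mmol/L.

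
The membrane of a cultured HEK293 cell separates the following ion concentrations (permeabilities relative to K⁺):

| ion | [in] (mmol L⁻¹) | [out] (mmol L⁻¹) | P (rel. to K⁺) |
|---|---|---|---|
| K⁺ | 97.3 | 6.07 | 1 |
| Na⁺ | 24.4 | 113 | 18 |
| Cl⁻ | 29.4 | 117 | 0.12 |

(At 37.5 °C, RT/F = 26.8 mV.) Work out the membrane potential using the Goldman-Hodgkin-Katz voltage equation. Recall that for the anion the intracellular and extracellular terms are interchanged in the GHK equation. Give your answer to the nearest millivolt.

Vm = 26.8 · ln[(Σ P·[cation]ₒ + Σ P·[anion]ᵢ) / (Σ P·[cation]ᵢ + Σ P·[anion]ₒ)]
Numerator = 1×6.07 + 18×113 + 0.12×29.4 = 2044
Denominator = 1×97.3 + 18×24.4 + 0.12×117 = 550.5
Vm = 26.8 · ln(3.712) = 26.8 × (1.3116) = 35.15 mV

35 mV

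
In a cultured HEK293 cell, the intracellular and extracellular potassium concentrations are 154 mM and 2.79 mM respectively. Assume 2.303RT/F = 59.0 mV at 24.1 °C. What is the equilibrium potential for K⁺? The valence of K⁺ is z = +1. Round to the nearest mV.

E = (59.0/z) · log₁₀([K⁺]_out/[K⁺]_in) with z = +1.
= (59.0/1) · log₁₀(2.79/154) = 59.00 · log₁₀(0.01812)
= 59.00 · (-1.7419) = -102.77 mV

-103 mV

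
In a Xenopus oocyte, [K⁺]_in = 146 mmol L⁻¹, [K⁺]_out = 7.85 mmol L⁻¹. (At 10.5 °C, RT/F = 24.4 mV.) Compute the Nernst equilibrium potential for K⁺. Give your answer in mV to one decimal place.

E = (24.4/z) · ln([K⁺]_out/[K⁺]_in) with z = +1.
= (24.4/1) · ln(7.85/146) = 24.40 · ln(0.05377)
= 24.40 · (-2.9231) = -71.32 mV

-71.3 mV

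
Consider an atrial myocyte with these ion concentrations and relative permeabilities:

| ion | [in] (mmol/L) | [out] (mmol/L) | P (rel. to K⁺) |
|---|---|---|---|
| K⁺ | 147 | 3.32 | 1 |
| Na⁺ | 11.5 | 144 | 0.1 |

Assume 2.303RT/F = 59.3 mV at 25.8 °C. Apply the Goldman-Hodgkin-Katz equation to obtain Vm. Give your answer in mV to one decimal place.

Vm = 59.3 · log₁₀[(Σ P·[cation]ₒ + Σ P·[anion]ᵢ) / (Σ P·[cation]ᵢ + Σ P·[anion]ₒ)]
Numerator = 1×3.32 + 0.1×144 = 17.72
Denominator = 1×147 + 0.1×11.5 = 148.2
Vm = 59.3 · log₁₀(0.11961) = 59.3 × (-0.9222) = -54.69 mV

-54.7 mV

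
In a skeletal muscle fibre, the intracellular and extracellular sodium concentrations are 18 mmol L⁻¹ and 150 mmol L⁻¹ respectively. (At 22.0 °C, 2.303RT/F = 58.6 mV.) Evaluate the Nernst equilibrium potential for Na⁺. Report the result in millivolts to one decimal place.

E = (58.6/z) · log₁₀([Na⁺]_out/[Na⁺]_in) with z = +1.
= (58.6/1) · log₁₀(150/18) = 58.60 · log₁₀(8.333)
= 58.60 · (0.9208) = 53.96 mV

54.0 mV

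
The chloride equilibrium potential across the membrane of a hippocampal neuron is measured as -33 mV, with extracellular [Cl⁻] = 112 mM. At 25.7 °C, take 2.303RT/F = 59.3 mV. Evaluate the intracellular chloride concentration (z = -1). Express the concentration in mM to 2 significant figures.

31 mM

Nernst: E = (59.3/-1) · log₁₀([out]/[in]), so log₁₀([out]/[in]) = -33.0 × -1 / 59.3 = 0.5565.
[out]/[in] = 10^(0.5565) = 3.602.
[in] = 112 / 3.602 = 31.1 mM.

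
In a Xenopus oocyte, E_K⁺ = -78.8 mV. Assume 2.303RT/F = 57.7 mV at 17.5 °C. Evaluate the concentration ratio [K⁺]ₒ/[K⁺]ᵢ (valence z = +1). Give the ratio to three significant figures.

log₁₀([out]/[in]) = E·z/(57.7) = -78.8 × 1 / 57.7 = -1.3657
[out]/[in] = 10^(-1.3657) = 0.04308

0.0431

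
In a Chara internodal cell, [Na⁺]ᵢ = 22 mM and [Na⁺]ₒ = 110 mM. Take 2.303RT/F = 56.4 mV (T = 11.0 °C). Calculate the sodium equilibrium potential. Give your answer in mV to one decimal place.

39.4 mV

E = (56.4/z) · log₁₀([Na⁺]_out/[Na⁺]_in) with z = +1.
= (56.4/1) · log₁₀(110/22) = 56.40 · log₁₀(5)
= 56.40 · (0.6990) = 39.42 mV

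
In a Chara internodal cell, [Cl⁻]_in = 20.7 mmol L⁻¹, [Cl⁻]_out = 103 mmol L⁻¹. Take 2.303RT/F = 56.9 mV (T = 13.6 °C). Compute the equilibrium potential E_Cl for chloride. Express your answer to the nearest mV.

E = (56.9/z) · log₁₀([Cl⁻]_out/[Cl⁻]_in) with z = -1.
For an anion, dividing by z = -1 reverses the sign.
= (56.9/-1) · log₁₀(103/20.7) = -56.90 · log₁₀(4.976)
= -56.90 · (0.6969) = -39.65 mV

-40 mV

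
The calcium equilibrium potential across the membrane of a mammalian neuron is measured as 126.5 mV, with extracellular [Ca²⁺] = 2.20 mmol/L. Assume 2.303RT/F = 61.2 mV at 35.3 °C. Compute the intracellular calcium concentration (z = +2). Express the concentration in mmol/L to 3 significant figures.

0.000162 mmol/L

Nernst: E = (61.2/2) · log₁₀([out]/[in]), so log₁₀([out]/[in]) = 126.5 × 2 / 61.2 = 4.1340.
[out]/[in] = 10^(4.1340) = 1.361e+04.
[in] = 2.20 / 1.361e+04 = 0.0001616 mmol/L.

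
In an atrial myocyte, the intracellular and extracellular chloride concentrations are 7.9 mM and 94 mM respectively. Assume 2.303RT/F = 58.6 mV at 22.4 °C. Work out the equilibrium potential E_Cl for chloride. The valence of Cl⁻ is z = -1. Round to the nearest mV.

E = (58.6/z) · log₁₀([Cl⁻]_out/[Cl⁻]_in) with z = -1.
For an anion, dividing by z = -1 reverses the sign.
= (58.6/-1) · log₁₀(94/7.9) = -58.60 · log₁₀(11.9)
= -58.60 · (1.0755) = -63.02 mV

-63 mV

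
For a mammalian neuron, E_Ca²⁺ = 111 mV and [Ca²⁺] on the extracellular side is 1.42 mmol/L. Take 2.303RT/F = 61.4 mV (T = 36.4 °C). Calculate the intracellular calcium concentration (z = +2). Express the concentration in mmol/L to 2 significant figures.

0.00034 mmol/L

Nernst: E = (61.4/2) · log₁₀([out]/[in]), so log₁₀([out]/[in]) = 111.0 × 2 / 61.4 = 3.6156.
[out]/[in] = 10^(3.6156) = 4127.
[in] = 1.42 / 4127 = 0.0003441 mmol/L.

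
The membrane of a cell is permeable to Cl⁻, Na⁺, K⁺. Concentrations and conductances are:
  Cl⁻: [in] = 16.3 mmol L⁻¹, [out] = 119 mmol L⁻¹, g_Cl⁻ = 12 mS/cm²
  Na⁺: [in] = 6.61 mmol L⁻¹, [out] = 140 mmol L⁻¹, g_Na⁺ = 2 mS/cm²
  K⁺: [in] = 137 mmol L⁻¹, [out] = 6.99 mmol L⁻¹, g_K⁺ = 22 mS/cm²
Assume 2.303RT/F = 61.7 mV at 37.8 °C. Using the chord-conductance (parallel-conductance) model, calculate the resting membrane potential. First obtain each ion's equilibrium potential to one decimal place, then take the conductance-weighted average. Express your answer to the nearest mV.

E_Cl⁻ = (61.7/-1)·log₁₀(119/16.3) = -53.3 mV
E_Na⁺ = (61.7/1)·log₁₀(140/6.61) = 81.8 mV
E_K⁺ = (61.7/1)·log₁₀(6.99/137) = -79.7 mV
Vm = (Σ gᵢEᵢ)/(Σ gᵢ) = (12·-53.3 + 2·81.8 + 22·-79.7) / (12 + 2 + 22)
= -2229.40 / 36 = -61.93 mV

-62 mV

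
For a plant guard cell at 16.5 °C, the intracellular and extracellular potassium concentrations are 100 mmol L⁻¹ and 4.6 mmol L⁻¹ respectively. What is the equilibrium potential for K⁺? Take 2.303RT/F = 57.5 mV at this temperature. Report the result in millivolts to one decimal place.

-76.9 mV

E = (57.5/z) · log₁₀([K⁺]_out/[K⁺]_in) with z = +1.
= (57.5/1) · log₁₀(4.6/100) = 57.50 · log₁₀(0.046)
= 57.50 · (-1.3372) = -76.89 mV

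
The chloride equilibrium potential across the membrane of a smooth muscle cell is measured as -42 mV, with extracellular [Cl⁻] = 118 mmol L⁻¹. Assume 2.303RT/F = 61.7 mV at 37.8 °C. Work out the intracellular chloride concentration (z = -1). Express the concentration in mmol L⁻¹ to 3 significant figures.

Nernst: E = (61.7/-1) · log₁₀([out]/[in]), so log₁₀([out]/[in]) = -42.0 × -1 / 61.7 = 0.6807.
[out]/[in] = 10^(0.6807) = 4.794.
[in] = 118 / 4.794 = 24.61 mmol L⁻¹.

24.6 mmol L⁻¹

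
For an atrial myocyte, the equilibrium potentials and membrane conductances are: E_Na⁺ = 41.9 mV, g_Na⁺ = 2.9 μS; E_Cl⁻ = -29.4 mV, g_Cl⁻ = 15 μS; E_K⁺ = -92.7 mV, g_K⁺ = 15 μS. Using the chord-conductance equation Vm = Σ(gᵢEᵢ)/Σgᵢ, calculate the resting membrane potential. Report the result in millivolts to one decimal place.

-52.0 mV

Σ gᵢEᵢ = 2.9·(41.9) + 15·(-29.4) + 15·(-92.7) = -1709.99
Σ gᵢ = 2.9 + 15 + 15 = 32.9
Vm = -1709.99 / 32.9 = -51.98 mV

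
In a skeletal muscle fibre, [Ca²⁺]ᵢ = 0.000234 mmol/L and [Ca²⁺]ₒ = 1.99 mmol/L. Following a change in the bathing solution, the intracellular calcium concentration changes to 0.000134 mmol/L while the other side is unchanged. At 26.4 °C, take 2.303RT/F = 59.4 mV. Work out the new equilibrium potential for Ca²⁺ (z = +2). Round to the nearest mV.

After the shift: [Ca²⁺]_out = 1.99, [Ca²⁺]_in = 0.000134 mmol/L.
E_new = (59.4/2)·log₁₀(1.99/0.000134) = 29.70 · (4.1717) = 123.90 mV

124 mV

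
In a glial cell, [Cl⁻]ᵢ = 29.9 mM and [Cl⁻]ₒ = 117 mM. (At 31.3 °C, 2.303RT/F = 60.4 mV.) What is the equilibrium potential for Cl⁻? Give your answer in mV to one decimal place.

-35.8 mV

E = (60.4/z) · log₁₀([Cl⁻]_out/[Cl⁻]_in) with z = -1.
For an anion, dividing by z = -1 reverses the sign.
= (60.4/-1) · log₁₀(117/29.9) = -60.40 · log₁₀(3.913)
= -60.40 · (0.5925) = -35.79 mV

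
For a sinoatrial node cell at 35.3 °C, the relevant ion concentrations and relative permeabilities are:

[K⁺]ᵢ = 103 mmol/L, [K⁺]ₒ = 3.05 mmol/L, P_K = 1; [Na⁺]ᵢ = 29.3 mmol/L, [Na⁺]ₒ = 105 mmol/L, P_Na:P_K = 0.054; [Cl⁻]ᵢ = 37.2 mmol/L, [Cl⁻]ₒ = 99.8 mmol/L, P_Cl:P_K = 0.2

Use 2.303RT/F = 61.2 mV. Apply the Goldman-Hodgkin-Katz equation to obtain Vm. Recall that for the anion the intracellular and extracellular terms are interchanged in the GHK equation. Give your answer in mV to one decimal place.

Vm = 61.2 · log₁₀[(Σ P·[cation]ₒ + Σ P·[anion]ᵢ) / (Σ P·[cation]ᵢ + Σ P·[anion]ₒ)]
Numerator = 1×3.05 + 0.054×105 + 0.2×37.2 = 16.16
Denominator = 1×103 + 0.054×29.3 + 0.2×99.8 = 124.5
Vm = 61.2 · log₁₀(0.12976) = 61.2 × (-0.8869) = -54.28 mV

-54.3 mV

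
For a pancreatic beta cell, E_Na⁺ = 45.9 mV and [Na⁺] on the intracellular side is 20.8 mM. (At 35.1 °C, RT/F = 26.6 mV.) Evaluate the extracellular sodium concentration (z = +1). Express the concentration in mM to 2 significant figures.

120 mM

Nernst: E = (26.6/1) · ln([out]/[in]), so ln([out]/[in]) = 45.9 × 1 / 26.6 = 1.7256.
[out]/[in] = e^(1.7256) = 5.616.
[out] = 5.616 × 20.8 = 116.8 mM.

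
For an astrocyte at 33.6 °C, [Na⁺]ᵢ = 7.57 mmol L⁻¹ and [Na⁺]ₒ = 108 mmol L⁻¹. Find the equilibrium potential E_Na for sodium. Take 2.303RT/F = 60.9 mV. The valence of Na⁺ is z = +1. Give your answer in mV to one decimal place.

70.3 mV

E = (60.9/z) · log₁₀([Na⁺]_out/[Na⁺]_in) with z = +1.
= (60.9/1) · log₁₀(108/7.57) = 60.90 · log₁₀(14.27)
= 60.90 · (1.1543) = 70.30 mV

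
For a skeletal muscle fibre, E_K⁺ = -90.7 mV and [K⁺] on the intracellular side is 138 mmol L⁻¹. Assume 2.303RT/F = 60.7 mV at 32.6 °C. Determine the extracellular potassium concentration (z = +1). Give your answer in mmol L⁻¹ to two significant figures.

Nernst: E = (60.7/1) · log₁₀([out]/[in]), so log₁₀([out]/[in]) = -90.7 × 1 / 60.7 = -1.4942.
[out]/[in] = 10^(-1.4942) = 0.03205.
[out] = 0.03205 × 138 = 4.422 mmol L⁻¹.

4.4 mmol L⁻¹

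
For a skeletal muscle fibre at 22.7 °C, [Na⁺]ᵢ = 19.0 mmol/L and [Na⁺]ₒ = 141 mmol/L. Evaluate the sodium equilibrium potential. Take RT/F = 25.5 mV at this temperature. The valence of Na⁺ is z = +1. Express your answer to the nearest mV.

E = (25.5/z) · ln([Na⁺]_out/[Na⁺]_in) with z = +1.
= (25.5/1) · ln(141/19.0) = 25.50 · ln(7.421)
= 25.50 · (2.0043) = 51.11 mV

51 mV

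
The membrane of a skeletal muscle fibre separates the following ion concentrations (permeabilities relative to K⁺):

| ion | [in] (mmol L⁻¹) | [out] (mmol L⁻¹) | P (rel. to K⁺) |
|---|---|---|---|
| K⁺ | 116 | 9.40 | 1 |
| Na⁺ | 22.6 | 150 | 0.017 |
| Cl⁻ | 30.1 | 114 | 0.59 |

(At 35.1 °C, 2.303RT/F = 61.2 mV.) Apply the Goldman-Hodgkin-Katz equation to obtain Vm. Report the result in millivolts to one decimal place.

Vm = 61.2 · log₁₀[(Σ P·[cation]ₒ + Σ P·[anion]ᵢ) / (Σ P·[cation]ᵢ + Σ P·[anion]ₒ)]
Numerator = 1×9.40 + 0.017×150 + 0.59×30.1 = 29.71
Denominator = 1×116 + 0.017×22.6 + 0.59×114 = 183.6
Vm = 61.2 · log₁₀(0.16177) = 61.2 × (-0.7911) = -48.41 mV

-48.4 mV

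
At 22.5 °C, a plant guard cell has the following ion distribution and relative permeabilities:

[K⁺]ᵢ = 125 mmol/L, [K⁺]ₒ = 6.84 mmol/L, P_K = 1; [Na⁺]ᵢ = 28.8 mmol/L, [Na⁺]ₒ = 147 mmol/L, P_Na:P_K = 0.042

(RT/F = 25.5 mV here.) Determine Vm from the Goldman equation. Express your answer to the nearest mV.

Vm = 25.5 · ln[(Σ P·[cation]ₒ + Σ P·[anion]ᵢ) / (Σ P·[cation]ᵢ + Σ P·[anion]ₒ)]
Numerator = 1×6.84 + 0.042×147 = 13.01
Denominator = 1×125 + 0.042×28.8 = 126.2
Vm = 25.5 · ln(0.10311) = 25.5 × (-2.2719) = -57.93 mV

-58 mV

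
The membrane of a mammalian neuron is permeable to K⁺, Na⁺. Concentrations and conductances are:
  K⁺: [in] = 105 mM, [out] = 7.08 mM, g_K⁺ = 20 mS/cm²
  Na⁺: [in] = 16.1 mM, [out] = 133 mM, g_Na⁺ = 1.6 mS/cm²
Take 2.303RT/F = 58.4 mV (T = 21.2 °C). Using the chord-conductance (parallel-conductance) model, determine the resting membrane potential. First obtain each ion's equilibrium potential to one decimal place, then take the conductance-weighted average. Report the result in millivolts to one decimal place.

-59.4 mV

E_K⁺ = (58.4/1)·log₁₀(7.08/105) = -68.4 mV
E_Na⁺ = (58.4/1)·log₁₀(133/16.1) = 53.6 mV
Vm = (Σ gᵢEᵢ)/(Σ gᵢ) = (20·-68.4 + 1.6·53.6) / (20 + 1.6)
= -1282.24 / 21.6 = -59.36 mV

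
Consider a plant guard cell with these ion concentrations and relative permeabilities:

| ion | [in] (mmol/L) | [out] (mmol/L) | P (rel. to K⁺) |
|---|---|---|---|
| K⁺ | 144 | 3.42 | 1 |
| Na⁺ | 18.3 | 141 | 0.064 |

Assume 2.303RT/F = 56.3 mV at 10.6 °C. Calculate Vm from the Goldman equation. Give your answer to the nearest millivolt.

-60 mV

Vm = 56.3 · log₁₀[(Σ P·[cation]ₒ + Σ P·[anion]ᵢ) / (Σ P·[cation]ᵢ + Σ P·[anion]ₒ)]
Numerator = 1×3.42 + 0.064×141 = 12.44
Denominator = 1×144 + 0.064×18.3 = 145.2
Vm = 56.3 · log₁₀(0.085719) = 56.3 × (-1.0669) = -60.07 mV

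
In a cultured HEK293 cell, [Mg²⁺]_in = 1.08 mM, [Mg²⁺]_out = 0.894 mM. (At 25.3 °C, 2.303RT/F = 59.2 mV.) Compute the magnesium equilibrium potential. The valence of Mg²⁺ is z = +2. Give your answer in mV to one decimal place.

E = (59.2/z) · log₁₀([Mg²⁺]_out/[Mg²⁺]_in) with z = +2.
= (59.2/2) · log₁₀(0.894/1.08) = 29.60 · log₁₀(0.8278)
= 29.60 · (-0.0821) = -2.43 mV

-2.4 mV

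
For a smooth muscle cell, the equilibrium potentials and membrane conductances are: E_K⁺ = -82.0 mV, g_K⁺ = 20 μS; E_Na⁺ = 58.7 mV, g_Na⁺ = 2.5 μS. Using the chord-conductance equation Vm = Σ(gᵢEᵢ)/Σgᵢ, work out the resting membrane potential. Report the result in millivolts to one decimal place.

Σ gᵢEᵢ = 20·(-82.0) + 2.5·(58.7) = -1493.25
Σ gᵢ = 20 + 2.5 = 22.5
Vm = -1493.25 / 22.5 = -66.37 mV

-66.4 mV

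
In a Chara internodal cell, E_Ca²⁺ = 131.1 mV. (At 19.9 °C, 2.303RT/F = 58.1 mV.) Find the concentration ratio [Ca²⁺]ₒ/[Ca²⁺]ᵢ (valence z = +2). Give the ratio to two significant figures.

log₁₀([out]/[in]) = E·z/(58.1) = 131.1 × 2 / 58.1 = 4.5129
[out]/[in] = 10^(4.5129) = 3.258e+04

33000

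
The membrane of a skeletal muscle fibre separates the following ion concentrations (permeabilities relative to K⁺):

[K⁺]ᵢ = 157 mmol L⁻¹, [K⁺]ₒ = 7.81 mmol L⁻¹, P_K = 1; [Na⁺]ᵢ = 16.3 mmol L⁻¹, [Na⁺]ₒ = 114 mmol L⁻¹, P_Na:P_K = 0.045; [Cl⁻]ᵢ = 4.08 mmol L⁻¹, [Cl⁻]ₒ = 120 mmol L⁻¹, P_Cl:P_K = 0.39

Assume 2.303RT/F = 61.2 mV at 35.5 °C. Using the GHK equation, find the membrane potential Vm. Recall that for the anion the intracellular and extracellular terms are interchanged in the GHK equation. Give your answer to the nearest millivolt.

Vm = 61.2 · log₁₀[(Σ P·[cation]ₒ + Σ P·[anion]ᵢ) / (Σ P·[cation]ᵢ + Σ P·[anion]ₒ)]
Numerator = 1×7.81 + 0.045×114 + 0.39×4.08 = 14.53
Denominator = 1×157 + 0.045×16.3 + 0.39×120 = 204.5
Vm = 61.2 · log₁₀(0.071046) = 61.2 × (-1.1485) = -70.29 mV

-70 mV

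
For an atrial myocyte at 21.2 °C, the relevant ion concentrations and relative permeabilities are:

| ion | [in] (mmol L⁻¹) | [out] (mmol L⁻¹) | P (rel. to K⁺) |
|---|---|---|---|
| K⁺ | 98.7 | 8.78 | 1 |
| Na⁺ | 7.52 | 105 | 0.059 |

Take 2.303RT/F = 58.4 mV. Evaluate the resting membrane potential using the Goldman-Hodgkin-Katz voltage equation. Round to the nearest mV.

-48 mV

Vm = 58.4 · log₁₀[(Σ P·[cation]ₒ + Σ P·[anion]ᵢ) / (Σ P·[cation]ᵢ + Σ P·[anion]ₒ)]
Numerator = 1×8.78 + 0.059×105 = 14.97
Denominator = 1×98.7 + 0.059×7.52 = 99.14
Vm = 58.4 · log₁₀(0.15104) = 58.4 × (-0.8209) = -47.94 mV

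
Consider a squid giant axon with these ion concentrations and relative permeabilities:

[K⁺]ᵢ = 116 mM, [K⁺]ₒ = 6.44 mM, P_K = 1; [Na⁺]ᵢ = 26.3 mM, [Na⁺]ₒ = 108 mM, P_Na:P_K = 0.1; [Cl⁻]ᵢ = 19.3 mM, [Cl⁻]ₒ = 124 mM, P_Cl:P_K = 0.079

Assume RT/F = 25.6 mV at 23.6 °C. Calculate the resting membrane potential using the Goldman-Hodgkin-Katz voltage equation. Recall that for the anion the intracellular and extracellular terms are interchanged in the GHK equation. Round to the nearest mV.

-49 mV

Vm = 25.6 · ln[(Σ P·[cation]ₒ + Σ P·[anion]ᵢ) / (Σ P·[cation]ᵢ + Σ P·[anion]ₒ)]
Numerator = 1×6.44 + 0.1×108 + 0.079×19.3 = 18.76
Denominator = 1×116 + 0.1×26.3 + 0.079×124 = 128.4
Vm = 25.6 · ln(0.14611) = 25.6 × (-1.9234) = -49.24 mV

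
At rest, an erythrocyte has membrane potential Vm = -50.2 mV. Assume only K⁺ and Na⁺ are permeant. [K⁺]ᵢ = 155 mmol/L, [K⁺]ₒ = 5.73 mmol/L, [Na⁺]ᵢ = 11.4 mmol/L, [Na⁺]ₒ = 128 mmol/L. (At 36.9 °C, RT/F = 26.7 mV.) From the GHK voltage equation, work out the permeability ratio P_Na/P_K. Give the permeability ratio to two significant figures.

Let α = P_Na/P_K. GHK: Vm = 26.7·ln[(Kₒ + α·Naₒ)/(Kᵢ + α·Naᵢ)].
e^(Vm/26.7) = e^(-50.2/26.7) = 0.15257
So 0.15257·(Kᵢ + α·Naᵢ) = Kₒ + α·Naₒ → α = (0.15257·155.0 − 5.73) / (128.0 − 0.15257·11.4)
α = (23.65 − 5.73) / (128.0 − 1.739) = 17.92/126.3 = 0.1419

0.14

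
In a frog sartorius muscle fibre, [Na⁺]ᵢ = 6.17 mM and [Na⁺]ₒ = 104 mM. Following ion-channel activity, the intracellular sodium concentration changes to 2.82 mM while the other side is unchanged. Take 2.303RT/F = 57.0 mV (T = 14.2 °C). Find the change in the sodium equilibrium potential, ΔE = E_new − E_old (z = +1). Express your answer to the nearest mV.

19 mV

E_old = (57.0/1)·log₁₀(104/6.17) = 69.92 mV
E_new = (57.0/1)·log₁₀(104/2.82) = 89.31 mV
ΔE = 89.31 − (69.92) = 19.38 mV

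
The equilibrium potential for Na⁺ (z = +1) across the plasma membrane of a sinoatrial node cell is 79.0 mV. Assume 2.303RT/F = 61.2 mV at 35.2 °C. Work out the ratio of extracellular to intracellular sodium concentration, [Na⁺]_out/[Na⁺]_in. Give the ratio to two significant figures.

log₁₀([out]/[in]) = E·z/(61.2) = 79.0 × 1 / 61.2 = 1.2908
[out]/[in] = 10^(1.2908) = 19.54

20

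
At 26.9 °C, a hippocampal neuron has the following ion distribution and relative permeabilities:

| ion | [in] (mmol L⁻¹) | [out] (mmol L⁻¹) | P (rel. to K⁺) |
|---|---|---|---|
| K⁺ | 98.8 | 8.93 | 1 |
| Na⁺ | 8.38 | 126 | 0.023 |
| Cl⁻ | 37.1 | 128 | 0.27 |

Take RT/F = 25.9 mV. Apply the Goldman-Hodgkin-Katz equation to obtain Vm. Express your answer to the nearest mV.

Vm = 25.9 · ln[(Σ P·[cation]ₒ + Σ P·[anion]ᵢ) / (Σ P·[cation]ᵢ + Σ P·[anion]ₒ)]
Numerator = 1×8.93 + 0.023×126 + 0.27×37.1 = 21.84
Denominator = 1×98.8 + 0.023×8.38 + 0.27×128 = 133.6
Vm = 25.9 · ln(0.16357) = 25.9 × (-1.8105) = -46.89 mV

-47 mV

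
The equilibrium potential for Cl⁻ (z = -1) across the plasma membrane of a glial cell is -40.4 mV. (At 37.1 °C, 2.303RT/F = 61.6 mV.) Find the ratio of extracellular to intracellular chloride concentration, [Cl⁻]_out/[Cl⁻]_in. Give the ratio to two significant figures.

4.5

log₁₀([out]/[in]) = E·z/(61.6) = -40.4 × -1 / 61.6 = 0.6558
[out]/[in] = 10^(0.6558) = 4.527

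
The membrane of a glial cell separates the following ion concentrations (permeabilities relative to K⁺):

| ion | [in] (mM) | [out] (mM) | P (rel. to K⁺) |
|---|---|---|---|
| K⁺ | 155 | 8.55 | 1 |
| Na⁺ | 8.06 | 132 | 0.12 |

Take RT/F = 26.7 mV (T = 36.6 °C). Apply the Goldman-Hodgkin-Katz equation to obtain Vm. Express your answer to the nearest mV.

Vm = 26.7 · ln[(Σ P·[cation]ₒ + Σ P·[anion]ᵢ) / (Σ P·[cation]ᵢ + Σ P·[anion]ₒ)]
Numerator = 1×8.55 + 0.12×132 = 24.39
Denominator = 1×155 + 0.12×8.06 = 156
Vm = 26.7 · ln(0.15638) = 26.7 × (-1.8555) = -49.54 mV

-50 mV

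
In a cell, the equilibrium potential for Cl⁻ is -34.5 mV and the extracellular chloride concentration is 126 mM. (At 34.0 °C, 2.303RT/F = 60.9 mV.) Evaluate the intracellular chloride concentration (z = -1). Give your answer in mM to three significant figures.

Nernst: E = (60.9/-1) · log₁₀([out]/[in]), so log₁₀([out]/[in]) = -34.5 × -1 / 60.9 = 0.5665.
[out]/[in] = 10^(0.5665) = 3.686.
[in] = 126 / 3.686 = 34.19 mM.

34.2 mM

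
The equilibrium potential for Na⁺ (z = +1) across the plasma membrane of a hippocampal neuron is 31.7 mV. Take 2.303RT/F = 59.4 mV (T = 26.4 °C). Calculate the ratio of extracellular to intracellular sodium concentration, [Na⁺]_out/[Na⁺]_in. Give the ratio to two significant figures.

log₁₀([out]/[in]) = E·z/(59.4) = 31.7 × 1 / 59.4 = 0.5337
[out]/[in] = 10^(0.5337) = 3.417

3.4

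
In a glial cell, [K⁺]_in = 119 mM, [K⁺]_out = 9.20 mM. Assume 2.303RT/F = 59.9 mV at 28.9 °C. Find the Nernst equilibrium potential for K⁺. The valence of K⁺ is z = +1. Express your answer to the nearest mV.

E = (59.9/z) · log₁₀([K⁺]_out/[K⁺]_in) with z = +1.
= (59.9/1) · log₁₀(9.20/119) = 59.90 · log₁₀(0.07731)
= 59.90 · (-1.1118) = -66.59 mV

-67 mV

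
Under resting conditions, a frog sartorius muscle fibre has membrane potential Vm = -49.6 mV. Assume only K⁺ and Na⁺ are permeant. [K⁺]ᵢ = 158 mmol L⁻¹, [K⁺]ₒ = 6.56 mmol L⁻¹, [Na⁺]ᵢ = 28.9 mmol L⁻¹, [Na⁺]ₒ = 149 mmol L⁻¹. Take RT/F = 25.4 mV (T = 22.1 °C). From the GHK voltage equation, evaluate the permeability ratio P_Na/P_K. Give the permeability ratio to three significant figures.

0.109

Let α = P_Na/P_K. GHK: Vm = 25.4·ln[(Kₒ + α·Naₒ)/(Kᵢ + α·Naᵢ)].
e^(Vm/25.4) = e^(-49.6/25.4) = 0.14188
So 0.14188·(Kᵢ + α·Naᵢ) = Kₒ + α·Naₒ → α = (0.14188·158.0 − 6.56) / (149.0 − 0.14188·28.9)
α = (22.42 − 6.56) / (149.0 − 4.1) = 15.86/144.9 = 0.1094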